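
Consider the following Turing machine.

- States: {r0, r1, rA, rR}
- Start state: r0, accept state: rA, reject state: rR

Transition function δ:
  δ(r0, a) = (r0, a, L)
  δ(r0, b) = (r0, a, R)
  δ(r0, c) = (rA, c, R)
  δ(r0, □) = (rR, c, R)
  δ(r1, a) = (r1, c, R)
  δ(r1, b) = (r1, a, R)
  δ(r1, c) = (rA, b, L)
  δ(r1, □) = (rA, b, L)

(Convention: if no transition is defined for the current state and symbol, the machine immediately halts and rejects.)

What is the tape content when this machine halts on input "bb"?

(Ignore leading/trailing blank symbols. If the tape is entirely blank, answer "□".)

Execution trace:
Initial: [r0]bb
Step 1: δ(r0, b) = (r0, a, R) → a[r0]b
Step 2: δ(r0, b) = (r0, a, R) → aa[r0]□
Step 3: δ(r0, □) = (rR, c, R) → aac[rR]□

The machine reaches the reject state rR and halts.

Final tape (ignoring leading/trailing blanks): aac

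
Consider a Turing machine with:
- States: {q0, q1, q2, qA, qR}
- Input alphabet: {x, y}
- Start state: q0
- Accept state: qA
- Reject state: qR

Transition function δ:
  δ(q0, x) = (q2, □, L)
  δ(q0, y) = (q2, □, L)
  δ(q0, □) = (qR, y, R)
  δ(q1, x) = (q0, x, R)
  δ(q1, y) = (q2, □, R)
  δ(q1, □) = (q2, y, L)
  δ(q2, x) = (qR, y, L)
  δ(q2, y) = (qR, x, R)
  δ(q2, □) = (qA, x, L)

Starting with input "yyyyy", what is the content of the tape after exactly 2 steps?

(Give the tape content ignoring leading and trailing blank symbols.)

Execution trace:
Initial: [q0]yyyyy
Step 1: δ(q0, y) = (q2, □, L) → [q2]□□yyyy
Step 2: δ(q2, □) = (qA, x, L) → [qA]□x□yyyy

The machine reaches the accept state qA and halts.

After 2 steps, the tape (ignoring leading/trailing blanks) is: x□yyyy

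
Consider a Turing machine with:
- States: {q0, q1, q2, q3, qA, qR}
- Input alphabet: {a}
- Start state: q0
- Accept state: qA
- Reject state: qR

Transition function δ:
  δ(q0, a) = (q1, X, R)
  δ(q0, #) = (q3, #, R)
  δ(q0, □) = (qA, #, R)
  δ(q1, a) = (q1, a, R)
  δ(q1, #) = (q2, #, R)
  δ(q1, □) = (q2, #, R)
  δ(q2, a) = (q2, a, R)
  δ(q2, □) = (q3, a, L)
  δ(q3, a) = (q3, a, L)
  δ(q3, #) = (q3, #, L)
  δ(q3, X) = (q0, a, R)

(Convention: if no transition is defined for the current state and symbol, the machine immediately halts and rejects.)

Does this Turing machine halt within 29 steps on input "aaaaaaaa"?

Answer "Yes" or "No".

Execution trace:
Initial: [q0]aaaaaaaa
Step 1: δ(q0, a) = (q1, X, R) → X[q1]aaaaaaa
Step 2: δ(q1, a) = (q1, a, R) → Xa[q1]aaaaaa
Step 3: δ(q1, a) = (q1, a, R) → Xaa[q1]aaaaa
Step 4: δ(q1, a) = (q1, a, R) → Xaaa[q1]aaaa
Step 5: δ(q1, a) = (q1, a, R) → Xaaaa[q1]aaa
Step 6: δ(q1, a) = (q1, a, R) → Xaaaaa[q1]aa
Step 7: δ(q1, a) = (q1, a, R) → Xaaaaaa[q1]a
Step 8: δ(q1, a) = (q1, a, R) → Xaaaaaaa[q1]□
Step 9: δ(q1, □) = (q2, #, R) → Xaaaaaaa#[q2]□
Step 10: δ(q2, □) = (q3, a, L) → Xaaaaaaa[q3]#a
Step 11: δ(q3, #) = (q3, #, L) → Xaaaaaa[q3]a#a
Step 12: δ(q3, a) = (q3, a, L) → Xaaaaa[q3]aa#a
Step 13: δ(q3, a) = (q3, a, L) → Xaaaa[q3]aaa#a
Step 14: δ(q3, a) = (q3, a, L) → Xaaa[q3]aaaa#a
Step 15: δ(q3, a) = (q3, a, L) → Xaa[q3]aaaaa#a
Step 16: δ(q3, a) = (q3, a, L) → Xa[q3]aaaaaa#a
Step 17: δ(q3, a) = (q3, a, L) → X[q3]aaaaaaa#a
Step 18: δ(q3, a) = (q3, a, L) → [q3]Xaaaaaaa#a
Step 19: δ(q3, X) = (q0, a, R) → a[q0]aaaaaaa#a
Step 20: δ(q0, a) = (q1, X, R) → aX[q1]aaaaaa#a
Step 21: δ(q1, a) = (q1, a, R) → aXa[q1]aaaaa#a
Step 22: δ(q1, a) = (q1, a, R) → aXaa[q1]aaaa#a
Step 23: δ(q1, a) = (q1, a, R) → aXaaa[q1]aaa#a
Step 24: δ(q1, a) = (q1, a, R) → aXaaaa[q1]aa#a
Step 25: δ(q1, a) = (q1, a, R) → aXaaaaa[q1]a#a
Step 26: δ(q1, a) = (q1, a, R) → aXaaaaaa[q1]#a
Step 27: δ(q1, #) = (q2, #, R) → aXaaaaaa#[q2]a
Step 28: δ(q2, a) = (q2, a, R) → aXaaaaaa#a[q2]□
Step 29: δ(q2, □) = (q3, a, L) → aXaaaaaa#[q3]aa

The machine has not reached a halting state after 29 steps.
The machine did not halt within the 29-step bound.

Answer: No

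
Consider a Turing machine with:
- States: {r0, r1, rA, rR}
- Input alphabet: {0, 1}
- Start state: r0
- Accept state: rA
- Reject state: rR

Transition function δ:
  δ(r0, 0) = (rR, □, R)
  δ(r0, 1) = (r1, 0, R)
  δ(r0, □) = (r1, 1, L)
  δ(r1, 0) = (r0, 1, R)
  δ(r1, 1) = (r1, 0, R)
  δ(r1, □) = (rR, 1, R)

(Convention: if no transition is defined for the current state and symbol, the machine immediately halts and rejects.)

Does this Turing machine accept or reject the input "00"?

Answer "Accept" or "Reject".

Execution trace:
Initial: [r0]00
Step 1: δ(r0, 0) = (rR, □, R) → □[rR]0

The machine reaches the reject state rR and halts.

Answer: Reject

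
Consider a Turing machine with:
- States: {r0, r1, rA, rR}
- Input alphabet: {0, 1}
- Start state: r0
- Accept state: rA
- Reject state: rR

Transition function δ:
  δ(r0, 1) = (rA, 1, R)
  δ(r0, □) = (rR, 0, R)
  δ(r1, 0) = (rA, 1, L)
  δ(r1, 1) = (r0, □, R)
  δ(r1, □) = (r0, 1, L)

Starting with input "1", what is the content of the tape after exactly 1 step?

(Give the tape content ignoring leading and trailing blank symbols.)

Execution trace:
Initial: [r0]1
Step 1: δ(r0, 1) = (rA, 1, R) → 1[rA]□

The machine reaches the accept state rA and halts.

After 1 step, the tape (ignoring leading/trailing blanks) is: 1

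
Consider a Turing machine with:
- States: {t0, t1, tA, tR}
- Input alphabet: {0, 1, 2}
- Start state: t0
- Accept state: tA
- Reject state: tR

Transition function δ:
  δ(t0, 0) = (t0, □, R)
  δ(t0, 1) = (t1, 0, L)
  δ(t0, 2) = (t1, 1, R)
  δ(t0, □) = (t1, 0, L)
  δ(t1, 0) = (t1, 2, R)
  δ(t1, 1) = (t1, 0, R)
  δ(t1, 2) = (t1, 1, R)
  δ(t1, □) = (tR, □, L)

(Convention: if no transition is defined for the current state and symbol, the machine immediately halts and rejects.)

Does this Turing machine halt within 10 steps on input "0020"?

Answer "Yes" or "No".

Execution trace:
Initial: [t0]0020
Step 1: δ(t0, 0) = (t0, □, R) → □[t0]020
Step 2: δ(t0, 0) = (t0, □, R) → □□[t0]20
Step 3: δ(t0, 2) = (t1, 1, R) → □□1[t1]0
Step 4: δ(t1, 0) = (t1, 2, R) → □□12[t1]□
Step 5: δ(t1, □) = (tR, □, L) → □□1[tR]2□

The machine reaches the reject state tR and halts.
The machine halted after 5 steps (within the 10-step bound).

Answer: Yes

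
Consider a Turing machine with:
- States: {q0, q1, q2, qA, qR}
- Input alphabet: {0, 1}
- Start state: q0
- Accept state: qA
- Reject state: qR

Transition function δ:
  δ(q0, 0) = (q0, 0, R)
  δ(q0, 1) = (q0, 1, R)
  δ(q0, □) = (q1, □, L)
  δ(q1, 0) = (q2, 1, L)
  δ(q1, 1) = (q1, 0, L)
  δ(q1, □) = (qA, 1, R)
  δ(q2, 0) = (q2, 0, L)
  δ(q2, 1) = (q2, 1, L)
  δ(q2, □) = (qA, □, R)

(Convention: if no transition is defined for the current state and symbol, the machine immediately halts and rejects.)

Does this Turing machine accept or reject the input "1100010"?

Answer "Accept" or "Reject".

Execution trace:
Initial: [q0]1100010
Step 1: δ(q0, 1) = (q0, 1, R) → 1[q0]100010
Step 2: δ(q0, 1) = (q0, 1, R) → 11[q0]00010
Step 3: δ(q0, 0) = (q0, 0, R) → 110[q0]0010
Step 4: δ(q0, 0) = (q0, 0, R) → 1100[q0]010
Step 5: δ(q0, 0) = (q0, 0, R) → 11000[q0]10
Step 6: δ(q0, 1) = (q0, 1, R) → 110001[q0]0
Step 7: δ(q0, 0) = (q0, 0, R) → 1100010[q0]□
Step 8: δ(q0, □) = (q1, □, L) → 110001[q1]0□
Step 9: δ(q1, 0) = (q2, 1, L) → 11000[q2]11□
Step 10: δ(q2, 1) = (q2, 1, L) → 1100[q2]011□
Step 11: δ(q2, 0) = (q2, 0, L) → 110[q2]0011□
Step 12: δ(q2, 0) = (q2, 0, L) → 11[q2]00011□
Step 13: δ(q2, 0) = (q2, 0, L) → 1[q2]100011□
Step 14: δ(q2, 1) = (q2, 1, L) → [q2]1100011□
Step 15: δ(q2, 1) = (q2, 1, L) → [q2]□1100011□
Step 16: δ(q2, □) = (qA, □, R) → □[qA]1100011□

The machine reaches the accept state qA and halts.

Answer: Accept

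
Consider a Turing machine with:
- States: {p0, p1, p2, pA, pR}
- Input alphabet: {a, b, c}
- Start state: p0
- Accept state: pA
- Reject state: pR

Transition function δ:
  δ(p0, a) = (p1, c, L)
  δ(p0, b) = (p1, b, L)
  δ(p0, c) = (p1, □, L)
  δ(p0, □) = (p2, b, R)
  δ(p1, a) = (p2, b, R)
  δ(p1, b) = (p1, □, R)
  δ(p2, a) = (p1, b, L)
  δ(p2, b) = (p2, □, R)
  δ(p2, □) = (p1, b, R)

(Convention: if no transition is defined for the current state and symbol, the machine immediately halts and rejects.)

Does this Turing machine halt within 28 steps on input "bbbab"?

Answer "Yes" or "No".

Execution trace:
Initial: [p0]bbbab
Step 1: δ(p0, b) = (p1, b, L) → [p1]□bbbab

No transition is defined for δ(p1, □). By convention the machine halts and rejects.
The machine halted after 1 step (within the 28-step bound).

Answer: Yes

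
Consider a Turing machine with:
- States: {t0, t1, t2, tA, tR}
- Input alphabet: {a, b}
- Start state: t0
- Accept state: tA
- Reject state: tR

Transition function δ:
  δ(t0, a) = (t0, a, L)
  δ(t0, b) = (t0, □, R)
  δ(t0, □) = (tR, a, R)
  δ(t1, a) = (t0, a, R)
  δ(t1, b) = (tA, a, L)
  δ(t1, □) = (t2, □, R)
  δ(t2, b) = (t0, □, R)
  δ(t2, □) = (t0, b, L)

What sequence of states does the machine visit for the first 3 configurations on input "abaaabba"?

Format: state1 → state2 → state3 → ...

Execution trace:
Initial: [t0]abaaabba
Step 1: δ(t0, a) = (t0, a, L) → [t0]□abaaabba
Step 2: δ(t0, □) = (tR, a, R) → a[tR]abaaabba

The machine reaches the reject state tR and halts.

State sequence: t0 → t0 → tR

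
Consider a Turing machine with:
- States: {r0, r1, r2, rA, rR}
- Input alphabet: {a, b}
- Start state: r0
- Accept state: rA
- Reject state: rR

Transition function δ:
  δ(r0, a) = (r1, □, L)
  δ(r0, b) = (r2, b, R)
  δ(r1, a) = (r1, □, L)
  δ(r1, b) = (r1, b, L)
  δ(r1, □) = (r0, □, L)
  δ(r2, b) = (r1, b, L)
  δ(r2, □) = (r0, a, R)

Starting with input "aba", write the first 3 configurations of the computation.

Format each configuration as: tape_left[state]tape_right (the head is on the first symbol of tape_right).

Transitions applied:
Step 1: δ(r0, a) = (r1, □, L)
Step 2: δ(r1, □) = (r0, □, L)

The first 3 configurations are:
[r0]aba ⊢ [r1]□□ba ⊢ [r0]□□□ba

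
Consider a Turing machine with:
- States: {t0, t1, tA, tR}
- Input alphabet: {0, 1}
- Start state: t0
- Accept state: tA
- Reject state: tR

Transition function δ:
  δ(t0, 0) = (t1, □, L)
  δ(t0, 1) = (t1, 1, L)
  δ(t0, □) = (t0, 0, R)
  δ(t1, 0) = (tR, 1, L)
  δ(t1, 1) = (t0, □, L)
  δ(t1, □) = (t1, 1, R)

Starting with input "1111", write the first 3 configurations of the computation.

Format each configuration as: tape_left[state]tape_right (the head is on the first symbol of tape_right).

Transitions applied:
Step 1: δ(t0, 1) = (t1, 1, L)
Step 2: δ(t1, □) = (t1, 1, R)

The first 3 configurations are:
[t0]1111 ⊢ [t1]□1111 ⊢ 1[t1]1111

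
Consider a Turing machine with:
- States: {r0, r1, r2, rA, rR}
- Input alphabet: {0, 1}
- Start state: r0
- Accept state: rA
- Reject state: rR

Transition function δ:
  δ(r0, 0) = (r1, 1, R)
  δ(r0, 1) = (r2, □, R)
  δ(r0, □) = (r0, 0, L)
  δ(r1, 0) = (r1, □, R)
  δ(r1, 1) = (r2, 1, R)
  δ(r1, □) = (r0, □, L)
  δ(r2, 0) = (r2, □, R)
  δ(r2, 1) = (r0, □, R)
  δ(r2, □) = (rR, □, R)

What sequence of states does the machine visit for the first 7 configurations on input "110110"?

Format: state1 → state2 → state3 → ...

Execution trace:
Initial: [r0]110110
Step 1: δ(r0, 1) = (r2, □, R) → □[r2]10110
Step 2: δ(r2, 1) = (r0, □, R) → □□[r0]0110
Step 3: δ(r0, 0) = (r1, 1, R) → □□1[r1]110
Step 4: δ(r1, 1) = (r2, 1, R) → □□11[r2]10
Step 5: δ(r2, 1) = (r0, □, R) → □□11□[r0]0
Step 6: δ(r0, 0) = (r1, 1, R) → □□11□1[r1]□

State sequence: r0 → r2 → r0 → r1 → r2 → r0 → r1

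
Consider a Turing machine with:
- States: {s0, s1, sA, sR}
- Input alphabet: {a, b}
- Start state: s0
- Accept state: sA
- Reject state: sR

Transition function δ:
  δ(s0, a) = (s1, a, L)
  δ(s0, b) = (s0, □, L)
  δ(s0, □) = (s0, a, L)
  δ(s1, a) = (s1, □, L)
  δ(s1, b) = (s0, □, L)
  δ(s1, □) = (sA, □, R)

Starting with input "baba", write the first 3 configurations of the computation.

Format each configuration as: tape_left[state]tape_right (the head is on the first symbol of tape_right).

Transitions applied:
Step 1: δ(s0, b) = (s0, □, L)
Step 2: δ(s0, □) = (s0, a, L)

The first 3 configurations are:
[s0]baba ⊢ [s0]□□aba ⊢ [s0]□a□aba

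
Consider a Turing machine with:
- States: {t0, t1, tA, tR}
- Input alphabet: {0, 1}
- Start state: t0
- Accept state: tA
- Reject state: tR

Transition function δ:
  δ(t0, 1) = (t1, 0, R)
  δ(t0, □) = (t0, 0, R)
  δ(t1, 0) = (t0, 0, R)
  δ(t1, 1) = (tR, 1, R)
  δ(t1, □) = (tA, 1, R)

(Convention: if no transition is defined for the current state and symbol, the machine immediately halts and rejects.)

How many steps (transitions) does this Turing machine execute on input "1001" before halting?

Execution trace:
Initial: [t0]1001
Step 1: δ(t0, 1) = (t1, 0, R) → 0[t1]001
Step 2: δ(t1, 0) = (t0, 0, R) → 00[t0]01

No transition is defined for δ(t0, 0). By convention the machine halts and rejects.

The machine executed 2 steps before halting.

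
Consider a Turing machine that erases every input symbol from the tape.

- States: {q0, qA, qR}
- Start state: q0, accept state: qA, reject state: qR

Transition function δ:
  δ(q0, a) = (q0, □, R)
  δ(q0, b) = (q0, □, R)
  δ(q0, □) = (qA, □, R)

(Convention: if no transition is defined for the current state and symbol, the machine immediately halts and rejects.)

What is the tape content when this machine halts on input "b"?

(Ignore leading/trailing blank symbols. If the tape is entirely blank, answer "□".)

Execution trace:
Initial: [q0]b
Step 1: δ(q0, b) = (q0, □, R) → □[q0]□
Step 2: δ(q0, □) = (qA, □, R) → □□[qA]□

The machine reaches the accept state qA and halts.

Final tape (ignoring leading/trailing blanks): □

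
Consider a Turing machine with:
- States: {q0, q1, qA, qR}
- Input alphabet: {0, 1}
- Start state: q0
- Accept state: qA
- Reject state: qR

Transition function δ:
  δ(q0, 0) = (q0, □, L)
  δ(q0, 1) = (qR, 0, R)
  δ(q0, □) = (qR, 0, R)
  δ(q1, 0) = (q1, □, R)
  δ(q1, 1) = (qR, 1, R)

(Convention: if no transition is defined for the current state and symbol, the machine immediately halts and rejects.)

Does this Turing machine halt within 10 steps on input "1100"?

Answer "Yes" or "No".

Execution trace:
Initial: [q0]1100
Step 1: δ(q0, 1) = (qR, 0, R) → 0[qR]100

The machine reaches the reject state qR and halts.
The machine halted after 1 step (within the 10-step bound).

Answer: Yes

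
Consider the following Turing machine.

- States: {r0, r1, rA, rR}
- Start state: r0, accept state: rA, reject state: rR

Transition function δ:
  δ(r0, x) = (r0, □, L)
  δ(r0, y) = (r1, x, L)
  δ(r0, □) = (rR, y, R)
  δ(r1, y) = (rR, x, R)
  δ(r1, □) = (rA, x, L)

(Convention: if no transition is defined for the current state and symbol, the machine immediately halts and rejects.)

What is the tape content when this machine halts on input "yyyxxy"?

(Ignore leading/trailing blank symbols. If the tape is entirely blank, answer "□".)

Execution trace:
Initial: [r0]yyyxxy
Step 1: δ(r0, y) = (r1, x, L) → [r1]□xyyxxy
Step 2: δ(r1, □) = (rA, x, L) → [rA]□xxyyxxy

The machine reaches the accept state rA and halts.

Final tape (ignoring leading/trailing blanks): xxyyxxy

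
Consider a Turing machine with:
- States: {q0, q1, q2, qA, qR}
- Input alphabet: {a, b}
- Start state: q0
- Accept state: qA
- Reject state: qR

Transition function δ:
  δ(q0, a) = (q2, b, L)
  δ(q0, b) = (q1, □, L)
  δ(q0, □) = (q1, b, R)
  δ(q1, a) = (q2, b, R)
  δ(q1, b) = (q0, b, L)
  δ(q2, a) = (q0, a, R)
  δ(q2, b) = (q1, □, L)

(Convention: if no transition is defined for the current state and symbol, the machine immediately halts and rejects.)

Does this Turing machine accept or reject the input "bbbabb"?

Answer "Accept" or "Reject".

Execution trace:
Initial: [q0]bbbabb
Step 1: δ(q0, b) = (q1, □, L) → [q1]□□bbabb

No transition is defined for δ(q1, □). By convention the machine halts and rejects.

Answer: Reject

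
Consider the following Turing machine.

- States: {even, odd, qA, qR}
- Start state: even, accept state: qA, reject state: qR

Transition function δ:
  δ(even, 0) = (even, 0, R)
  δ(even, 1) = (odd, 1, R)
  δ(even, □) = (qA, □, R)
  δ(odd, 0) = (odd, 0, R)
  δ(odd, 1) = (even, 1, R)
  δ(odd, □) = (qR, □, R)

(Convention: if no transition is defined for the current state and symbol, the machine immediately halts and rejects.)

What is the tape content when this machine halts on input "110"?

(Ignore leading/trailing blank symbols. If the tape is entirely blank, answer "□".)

Execution trace:
Initial: [even]110
Step 1: δ(even, 1) = (odd, 1, R) → 1[odd]10
Step 2: δ(odd, 1) = (even, 1, R) → 11[even]0
Step 3: δ(even, 0) = (even, 0, R) → 110[even]□
Step 4: δ(even, □) = (qA, □, R) → 110□[qA]□

The machine reaches the accept state qA and halts.

Final tape (ignoring leading/trailing blanks): 110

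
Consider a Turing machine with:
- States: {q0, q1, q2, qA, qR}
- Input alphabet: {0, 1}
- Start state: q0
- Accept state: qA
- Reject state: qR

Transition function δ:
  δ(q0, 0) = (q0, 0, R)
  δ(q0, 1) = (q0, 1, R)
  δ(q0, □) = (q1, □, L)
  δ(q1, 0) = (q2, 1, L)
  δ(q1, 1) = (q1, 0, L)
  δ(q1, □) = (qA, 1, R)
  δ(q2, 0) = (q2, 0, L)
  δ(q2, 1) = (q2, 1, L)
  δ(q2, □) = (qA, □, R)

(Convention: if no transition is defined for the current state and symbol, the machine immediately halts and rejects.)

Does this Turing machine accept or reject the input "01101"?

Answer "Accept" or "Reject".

Execution trace:
Initial: [q0]01101
Step 1: δ(q0, 0) = (q0, 0, R) → 0[q0]1101
Step 2: δ(q0, 1) = (q0, 1, R) → 01[q0]101
Step 3: δ(q0, 1) = (q0, 1, R) → 011[q0]01
Step 4: δ(q0, 0) = (q0, 0, R) → 0110[q0]1
Step 5: δ(q0, 1) = (q0, 1, R) → 01101[q0]□
Step 6: δ(q0, □) = (q1, □, L) → 0110[q1]1□
Step 7: δ(q1, 1) = (q1, 0, L) → 011[q1]00□
Step 8: δ(q1, 0) = (q2, 1, L) → 01[q2]110□
Step 9: δ(q2, 1) = (q2, 1, L) → 0[q2]1110□
Step 10: δ(q2, 1) = (q2, 1, L) → [q2]01110□
Step 11: δ(q2, 0) = (q2, 0, L) → [q2]□01110□
Step 12: δ(q2, □) = (qA, □, R) → □[qA]01110□

The machine reaches the accept state qA and halts.

Answer: Accept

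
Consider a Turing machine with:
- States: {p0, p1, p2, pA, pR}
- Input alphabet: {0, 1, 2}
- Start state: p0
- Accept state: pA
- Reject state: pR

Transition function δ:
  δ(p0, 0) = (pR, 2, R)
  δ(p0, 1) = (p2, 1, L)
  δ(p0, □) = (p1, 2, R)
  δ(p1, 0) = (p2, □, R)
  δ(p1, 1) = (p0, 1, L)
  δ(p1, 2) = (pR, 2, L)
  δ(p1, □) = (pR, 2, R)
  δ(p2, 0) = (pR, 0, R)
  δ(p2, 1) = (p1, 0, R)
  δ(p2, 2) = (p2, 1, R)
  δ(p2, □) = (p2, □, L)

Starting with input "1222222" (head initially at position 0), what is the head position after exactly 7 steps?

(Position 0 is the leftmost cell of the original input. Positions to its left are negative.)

Execution trace (head position shown):
Step 0: [p0]1222222  (head at position 0)
Step 1: move left → [p2]□1222222  (head at position -1)
Step 2: move left → [p2]□□1222222  (head at position -2)
Step 3: move left → [p2]□□□1222222  (head at position -3)
Step 4: move left → [p2]□□□□1222222  (head at position -4)
Step 5: move left → [p2]□□□□□1222222  (head at position -5)
Step 6: move left → [p2]□□□□□□1222222  (head at position -6)
Step 7: move left → [p2]□□□□□□□1222222  (head at position -7)

After 7 steps, the head is at position -7.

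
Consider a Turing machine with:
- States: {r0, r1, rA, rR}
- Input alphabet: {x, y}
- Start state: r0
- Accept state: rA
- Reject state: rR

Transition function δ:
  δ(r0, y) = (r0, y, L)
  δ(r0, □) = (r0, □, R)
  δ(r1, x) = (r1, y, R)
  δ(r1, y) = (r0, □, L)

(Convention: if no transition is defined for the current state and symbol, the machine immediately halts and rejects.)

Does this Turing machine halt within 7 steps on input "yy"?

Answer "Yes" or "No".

Execution trace:
Initial: [r0]yy
Step 1: δ(r0, y) = (r0, y, L) → [r0]□yy
Step 2: δ(r0, □) = (r0, □, R) → □[r0]yy
Step 3: δ(r0, y) = (r0, y, L) → [r0]□yy
Step 4: δ(r0, □) = (r0, □, R) → □[r0]yy
Step 5: δ(r0, y) = (r0, y, L) → [r0]□yy
Step 6: δ(r0, □) = (r0, □, R) → □[r0]yy
Step 7: δ(r0, y) = (r0, y, L) → [r0]□yy

The machine has not reached a halting state after 7 steps.
The machine did not halt within the 7-step bound.

Answer: No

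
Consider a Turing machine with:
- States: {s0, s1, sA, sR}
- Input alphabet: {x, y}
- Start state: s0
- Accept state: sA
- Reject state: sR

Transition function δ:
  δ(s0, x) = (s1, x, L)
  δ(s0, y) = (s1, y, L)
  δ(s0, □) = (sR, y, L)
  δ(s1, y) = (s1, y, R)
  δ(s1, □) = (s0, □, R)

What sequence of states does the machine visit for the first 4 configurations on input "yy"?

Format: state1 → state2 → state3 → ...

Execution trace:
Initial: [s0]yy
Step 1: δ(s0, y) = (s1, y, L) → [s1]□yy
Step 2: δ(s1, □) = (s0, □, R) → □[s0]yy
Step 3: δ(s0, y) = (s1, y, L) → [s1]□yy

State sequence: s0 → s1 → s0 → s1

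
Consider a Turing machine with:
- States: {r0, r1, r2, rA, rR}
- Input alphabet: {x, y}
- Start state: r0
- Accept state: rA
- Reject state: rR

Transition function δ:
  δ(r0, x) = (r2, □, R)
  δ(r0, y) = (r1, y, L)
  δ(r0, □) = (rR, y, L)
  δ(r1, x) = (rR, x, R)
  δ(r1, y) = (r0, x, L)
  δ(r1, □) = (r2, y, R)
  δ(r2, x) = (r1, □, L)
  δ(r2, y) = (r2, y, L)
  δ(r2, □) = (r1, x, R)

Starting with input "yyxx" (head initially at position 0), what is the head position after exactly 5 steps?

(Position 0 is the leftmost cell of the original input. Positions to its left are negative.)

Execution trace (head position shown):
Step 0: [r0]yyxx  (head at position 0)
Step 1: move left → [r1]□yyxx  (head at position -1)
Step 2: move right → y[r2]yyxx  (head at position 0)
Step 3: move left → [r2]yyyxx  (head at position -1)
Step 4: move left → [r2]□yyyxx  (head at position -2)
Step 5: move right → x[r1]yyyxx  (head at position -1)

After 5 steps, the head is at position -1.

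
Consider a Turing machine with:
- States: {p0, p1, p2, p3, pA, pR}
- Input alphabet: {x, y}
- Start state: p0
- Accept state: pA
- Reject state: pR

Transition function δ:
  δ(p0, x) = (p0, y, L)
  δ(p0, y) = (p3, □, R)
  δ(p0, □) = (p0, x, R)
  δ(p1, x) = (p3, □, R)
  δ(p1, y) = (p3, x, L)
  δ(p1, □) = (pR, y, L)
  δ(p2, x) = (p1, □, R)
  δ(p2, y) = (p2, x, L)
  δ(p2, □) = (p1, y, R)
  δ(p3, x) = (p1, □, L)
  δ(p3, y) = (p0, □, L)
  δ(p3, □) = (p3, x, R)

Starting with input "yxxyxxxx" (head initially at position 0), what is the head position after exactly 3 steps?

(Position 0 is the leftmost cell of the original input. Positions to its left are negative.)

Execution trace (head position shown):
Step 0: [p0]yxxyxxxx  (head at position 0)
Step 1: move right → □[p3]xxyxxxx  (head at position 1)
Step 2: move left → [p1]□□xyxxxx  (head at position 0)
Step 3: move left → [pR]□y□xyxxxx  (head at position -1)

After 3 steps, the head is at position -1.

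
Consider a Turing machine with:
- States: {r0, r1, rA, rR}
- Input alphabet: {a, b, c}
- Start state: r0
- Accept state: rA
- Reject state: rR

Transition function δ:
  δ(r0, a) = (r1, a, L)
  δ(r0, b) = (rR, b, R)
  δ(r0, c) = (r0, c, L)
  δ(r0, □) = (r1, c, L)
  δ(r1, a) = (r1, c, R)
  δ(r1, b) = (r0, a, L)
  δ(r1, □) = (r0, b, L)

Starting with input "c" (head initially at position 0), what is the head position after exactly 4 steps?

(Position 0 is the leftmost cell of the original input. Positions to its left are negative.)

Execution trace (head position shown):
Step 0: [r0]c  (head at position 0)
Step 1: move left → [r0]□c  (head at position -1)
Step 2: move left → [r1]□cc  (head at position -2)
Step 3: move left → [r0]□bcc  (head at position -3)
Step 4: move left → [r1]□cbcc  (head at position -4)

After 4 steps, the head is at position -4.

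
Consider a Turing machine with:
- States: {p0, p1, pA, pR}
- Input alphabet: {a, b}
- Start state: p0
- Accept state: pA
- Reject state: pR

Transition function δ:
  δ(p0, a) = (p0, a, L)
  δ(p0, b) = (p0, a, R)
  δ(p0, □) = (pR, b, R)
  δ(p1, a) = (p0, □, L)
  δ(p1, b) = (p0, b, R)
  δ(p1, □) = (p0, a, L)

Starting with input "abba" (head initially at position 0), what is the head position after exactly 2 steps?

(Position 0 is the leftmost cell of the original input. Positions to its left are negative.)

Execution trace (head position shown):
Step 0: [p0]abba  (head at position 0)
Step 1: move left → [p0]□abba  (head at position -1)
Step 2: move right → b[pR]abba  (head at position 0)

After 2 steps, the head is at position 0.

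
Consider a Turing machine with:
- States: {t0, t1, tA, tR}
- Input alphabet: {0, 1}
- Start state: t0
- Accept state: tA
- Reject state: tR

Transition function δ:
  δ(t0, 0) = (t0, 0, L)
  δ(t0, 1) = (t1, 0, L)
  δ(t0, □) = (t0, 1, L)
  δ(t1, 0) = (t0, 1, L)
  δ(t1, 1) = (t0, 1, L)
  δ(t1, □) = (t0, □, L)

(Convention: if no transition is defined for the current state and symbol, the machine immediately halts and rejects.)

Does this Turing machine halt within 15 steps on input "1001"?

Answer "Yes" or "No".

Execution trace:
Initial: [t0]1001
Step 1: δ(t0, 1) = (t1, 0, L) → [t1]□0001
Step 2: δ(t1, □) = (t0, □, L) → [t0]□□0001
Step 3: δ(t0, □) = (t0, 1, L) → [t0]□1□0001
Step 4: δ(t0, □) = (t0, 1, L) → [t0]□11□0001
Step 5: δ(t0, □) = (t0, 1, L) → [t0]□111□0001
Step 6: δ(t0, □) = (t0, 1, L) → [t0]□1111□0001
Step 7: δ(t0, □) = (t0, 1, L) → [t0]□11111□0001
Step 8: δ(t0, □) = (t0, 1, L) → [t0]□111111□0001
Step 9: δ(t0, □) = (t0, 1, L) → [t0]□1111111□0001
Step 10: δ(t0, □) = (t0, 1, L) → [t0]□11111111□0001
Step 11: δ(t0, □) = (t0, 1, L) → [t0]□111111111□0001
Step 12: δ(t0, □) = (t0, 1, L) → [t0]□1111111111□0001
Step 13: δ(t0, □) = (t0, 1, L) → [t0]□11111111111□0001
Step 14: δ(t0, □) = (t0, 1, L) → [t0]□111111111111□0001
Step 15: δ(t0, □) = (t0, 1, L) → [t0]□1111111111111□0001

The machine has not reached a halting state after 15 steps.
The machine did not halt within the 15-step bound.

Answer: No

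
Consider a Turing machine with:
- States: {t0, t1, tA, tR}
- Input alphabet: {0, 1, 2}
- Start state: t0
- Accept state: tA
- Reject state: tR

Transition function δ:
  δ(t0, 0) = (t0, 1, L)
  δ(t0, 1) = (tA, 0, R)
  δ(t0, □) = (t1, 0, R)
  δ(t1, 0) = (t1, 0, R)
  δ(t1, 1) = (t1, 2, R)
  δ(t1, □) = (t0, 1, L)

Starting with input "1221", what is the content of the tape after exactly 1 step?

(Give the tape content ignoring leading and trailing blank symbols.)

Execution trace:
Initial: [t0]1221
Step 1: δ(t0, 1) = (tA, 0, R) → 0[tA]221

The machine reaches the accept state tA and halts.

After 1 step, the tape (ignoring leading/trailing blanks) is: 0221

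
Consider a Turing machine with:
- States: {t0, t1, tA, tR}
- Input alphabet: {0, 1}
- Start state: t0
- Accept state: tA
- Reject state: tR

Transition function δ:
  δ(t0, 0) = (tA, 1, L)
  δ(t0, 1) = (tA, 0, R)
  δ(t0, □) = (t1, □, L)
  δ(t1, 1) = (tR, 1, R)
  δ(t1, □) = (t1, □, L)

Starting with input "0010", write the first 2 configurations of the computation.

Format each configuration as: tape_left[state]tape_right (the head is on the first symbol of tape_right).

Transitions applied:
Step 1: δ(t0, 0) = (tA, 1, L)

The first 2 configurations are:
[t0]0010 ⊢ [tA]□1010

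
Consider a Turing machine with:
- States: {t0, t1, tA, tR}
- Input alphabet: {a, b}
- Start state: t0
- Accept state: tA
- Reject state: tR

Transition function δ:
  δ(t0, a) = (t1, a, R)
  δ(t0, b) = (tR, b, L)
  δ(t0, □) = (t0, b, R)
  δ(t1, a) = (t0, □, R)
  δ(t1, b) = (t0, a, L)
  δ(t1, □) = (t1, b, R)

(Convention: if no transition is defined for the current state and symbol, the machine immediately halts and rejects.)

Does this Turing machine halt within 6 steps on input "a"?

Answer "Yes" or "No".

Execution trace:
Initial: [t0]a
Step 1: δ(t0, a) = (t1, a, R) → a[t1]□
Step 2: δ(t1, □) = (t1, b, R) → ab[t1]□
Step 3: δ(t1, □) = (t1, b, R) → abb[t1]□
Step 4: δ(t1, □) = (t1, b, R) → abbb[t1]□
Step 5: δ(t1, □) = (t1, b, R) → abbbb[t1]□
Step 6: δ(t1, □) = (t1, b, R) → abbbbb[t1]□

The machine has not reached a halting state after 6 steps.
The machine did not halt within the 6-step bound.

Answer: No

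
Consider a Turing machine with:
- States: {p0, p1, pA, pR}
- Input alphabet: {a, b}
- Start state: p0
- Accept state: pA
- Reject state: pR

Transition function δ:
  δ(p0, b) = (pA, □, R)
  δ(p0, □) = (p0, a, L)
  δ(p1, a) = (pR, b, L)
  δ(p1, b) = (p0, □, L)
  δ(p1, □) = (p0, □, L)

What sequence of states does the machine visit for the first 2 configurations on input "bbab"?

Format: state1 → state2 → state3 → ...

Execution trace:
Initial: [p0]bbab
Step 1: δ(p0, b) = (pA, □, R) → □[pA]bab

The machine reaches the accept state pA and halts.

State sequence: p0 → pA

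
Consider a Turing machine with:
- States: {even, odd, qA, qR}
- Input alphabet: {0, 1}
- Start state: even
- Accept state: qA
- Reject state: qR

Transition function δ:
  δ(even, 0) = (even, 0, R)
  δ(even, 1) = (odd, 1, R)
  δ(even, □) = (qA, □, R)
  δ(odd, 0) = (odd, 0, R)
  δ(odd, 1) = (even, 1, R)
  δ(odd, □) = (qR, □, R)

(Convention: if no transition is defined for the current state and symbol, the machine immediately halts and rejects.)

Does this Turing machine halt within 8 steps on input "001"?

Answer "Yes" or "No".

Execution trace:
Initial: [even]001
Step 1: δ(even, 0) = (even, 0, R) → 0[even]01
Step 2: δ(even, 0) = (even, 0, R) → 00[even]1
Step 3: δ(even, 1) = (odd, 1, R) → 001[odd]□
Step 4: δ(odd, □) = (qR, □, R) → 001□[qR]□

The machine reaches the reject state qR and halts.
The machine halted after 4 steps (within the 8-step bound).

Answer: Yes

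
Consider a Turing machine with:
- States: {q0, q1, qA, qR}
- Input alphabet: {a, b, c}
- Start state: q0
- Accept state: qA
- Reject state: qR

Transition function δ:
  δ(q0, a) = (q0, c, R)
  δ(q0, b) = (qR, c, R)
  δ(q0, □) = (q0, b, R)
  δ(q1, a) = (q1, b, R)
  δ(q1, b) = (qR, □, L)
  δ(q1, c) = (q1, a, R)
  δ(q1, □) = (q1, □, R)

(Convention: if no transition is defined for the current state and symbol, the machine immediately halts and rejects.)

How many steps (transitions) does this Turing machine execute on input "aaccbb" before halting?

Execution trace:
Initial: [q0]aaccbb
Step 1: δ(q0, a) = (q0, c, R) → c[q0]accbb
Step 2: δ(q0, a) = (q0, c, R) → cc[q0]ccbb

No transition is defined for δ(q0, c). By convention the machine halts and rejects.

The machine executed 2 steps before halting.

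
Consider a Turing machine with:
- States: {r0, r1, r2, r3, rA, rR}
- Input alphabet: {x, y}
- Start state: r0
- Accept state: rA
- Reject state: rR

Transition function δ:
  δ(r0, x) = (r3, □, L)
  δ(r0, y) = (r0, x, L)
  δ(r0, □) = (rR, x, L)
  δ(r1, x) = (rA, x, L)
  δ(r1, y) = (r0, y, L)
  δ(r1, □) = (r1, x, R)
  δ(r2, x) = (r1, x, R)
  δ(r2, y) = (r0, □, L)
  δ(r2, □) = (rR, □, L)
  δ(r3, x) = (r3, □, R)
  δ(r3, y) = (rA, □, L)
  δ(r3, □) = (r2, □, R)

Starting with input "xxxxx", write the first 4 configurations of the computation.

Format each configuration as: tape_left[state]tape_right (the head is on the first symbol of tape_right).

Transitions applied:
Step 1: δ(r0, x) = (r3, □, L)
Step 2: δ(r3, □) = (r2, □, R)
Step 3: δ(r2, □) = (rR, □, L)

The first 4 configurations are:
[r0]xxxxx ⊢ [r3]□□xxxx ⊢ □[r2]□xxxx ⊢ [rR]□□xxxx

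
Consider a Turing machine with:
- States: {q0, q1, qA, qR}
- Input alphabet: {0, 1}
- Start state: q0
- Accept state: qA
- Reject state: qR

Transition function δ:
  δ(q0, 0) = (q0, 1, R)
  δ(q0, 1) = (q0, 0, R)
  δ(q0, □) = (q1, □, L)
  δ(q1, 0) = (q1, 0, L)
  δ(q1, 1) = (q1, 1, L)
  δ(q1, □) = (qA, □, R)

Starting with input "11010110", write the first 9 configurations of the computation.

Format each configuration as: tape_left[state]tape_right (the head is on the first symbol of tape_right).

Transitions applied:
Step 1: δ(q0, 1) = (q0, 0, R)
Step 2: δ(q0, 1) = (q0, 0, R)
Step 3: δ(q0, 0) = (q0, 1, R)
Step 4: δ(q0, 1) = (q0, 0, R)
Step 5: δ(q0, 0) = (q0, 1, R)
Step 6: δ(q0, 1) = (q0, 0, R)
Step 7: δ(q0, 1) = (q0, 0, R)
Step 8: δ(q0, 0) = (q0, 1, R)

The first 9 configurations are:
[q0]11010110 ⊢ 0[q0]1010110 ⊢ 00[q0]010110 ⊢ 001[q0]10110 ⊢ 0010[q0]0110 ⊢ 00101[q0]110 ⊢ 001010[q0]10 ⊢ 0010100[q0]0 ⊢ 00101001[q0]□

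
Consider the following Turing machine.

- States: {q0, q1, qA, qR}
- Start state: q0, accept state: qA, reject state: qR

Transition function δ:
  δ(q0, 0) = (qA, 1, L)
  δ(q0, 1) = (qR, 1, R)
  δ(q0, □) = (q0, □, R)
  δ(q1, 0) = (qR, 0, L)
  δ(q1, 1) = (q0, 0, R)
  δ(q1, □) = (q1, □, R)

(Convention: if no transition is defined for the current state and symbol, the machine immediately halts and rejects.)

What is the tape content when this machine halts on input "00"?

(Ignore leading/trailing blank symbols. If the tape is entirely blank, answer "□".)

Execution trace:
Initial: [q0]00
Step 1: δ(q0, 0) = (qA, 1, L) → [qA]□10

The machine reaches the accept state qA and halts.

Final tape (ignoring leading/trailing blanks): 10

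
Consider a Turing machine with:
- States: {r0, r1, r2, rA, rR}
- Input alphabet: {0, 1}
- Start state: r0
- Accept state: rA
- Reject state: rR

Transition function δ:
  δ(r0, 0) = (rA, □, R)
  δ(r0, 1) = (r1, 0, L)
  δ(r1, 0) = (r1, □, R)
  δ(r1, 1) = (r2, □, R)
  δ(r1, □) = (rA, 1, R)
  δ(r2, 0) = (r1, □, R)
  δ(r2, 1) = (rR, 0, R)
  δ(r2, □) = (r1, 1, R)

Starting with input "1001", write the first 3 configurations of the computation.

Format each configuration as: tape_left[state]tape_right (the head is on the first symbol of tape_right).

Transitions applied:
Step 1: δ(r0, 1) = (r1, 0, L)
Step 2: δ(r1, □) = (rA, 1, R)

The first 3 configurations are:
[r0]1001 ⊢ [r1]□0001 ⊢ 1[rA]0001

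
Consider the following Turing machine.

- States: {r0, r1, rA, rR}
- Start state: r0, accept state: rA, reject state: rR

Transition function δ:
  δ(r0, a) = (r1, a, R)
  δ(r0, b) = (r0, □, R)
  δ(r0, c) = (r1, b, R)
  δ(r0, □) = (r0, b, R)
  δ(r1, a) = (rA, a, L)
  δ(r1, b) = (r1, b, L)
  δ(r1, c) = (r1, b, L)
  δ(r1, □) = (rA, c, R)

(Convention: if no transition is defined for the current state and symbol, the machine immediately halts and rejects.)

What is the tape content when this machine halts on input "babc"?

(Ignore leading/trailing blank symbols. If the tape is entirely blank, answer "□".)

Execution trace:
Initial: [r0]babc
Step 1: δ(r0, b) = (r0, □, R) → □[r0]abc
Step 2: δ(r0, a) = (r1, a, R) → □a[r1]bc
Step 3: δ(r1, b) = (r1, b, L) → □[r1]abc
Step 4: δ(r1, a) = (rA, a, L) → [rA]□abc

The machine reaches the accept state rA and halts.

Final tape (ignoring leading/trailing blanks): abc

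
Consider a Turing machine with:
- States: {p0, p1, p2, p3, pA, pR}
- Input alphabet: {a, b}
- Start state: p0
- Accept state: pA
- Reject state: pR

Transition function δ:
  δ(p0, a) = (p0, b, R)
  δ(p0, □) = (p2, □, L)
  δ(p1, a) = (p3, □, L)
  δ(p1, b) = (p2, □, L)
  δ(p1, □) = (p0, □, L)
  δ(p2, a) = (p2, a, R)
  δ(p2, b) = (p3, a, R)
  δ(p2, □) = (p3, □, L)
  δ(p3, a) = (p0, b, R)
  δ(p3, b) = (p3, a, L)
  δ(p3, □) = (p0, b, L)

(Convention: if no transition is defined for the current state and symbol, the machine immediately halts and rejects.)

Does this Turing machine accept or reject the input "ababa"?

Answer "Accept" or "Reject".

Execution trace:
Initial: [p0]ababa
Step 1: δ(p0, a) = (p0, b, R) → b[p0]baba

No transition is defined for δ(p0, b). By convention the machine halts and rejects.

Answer: Reject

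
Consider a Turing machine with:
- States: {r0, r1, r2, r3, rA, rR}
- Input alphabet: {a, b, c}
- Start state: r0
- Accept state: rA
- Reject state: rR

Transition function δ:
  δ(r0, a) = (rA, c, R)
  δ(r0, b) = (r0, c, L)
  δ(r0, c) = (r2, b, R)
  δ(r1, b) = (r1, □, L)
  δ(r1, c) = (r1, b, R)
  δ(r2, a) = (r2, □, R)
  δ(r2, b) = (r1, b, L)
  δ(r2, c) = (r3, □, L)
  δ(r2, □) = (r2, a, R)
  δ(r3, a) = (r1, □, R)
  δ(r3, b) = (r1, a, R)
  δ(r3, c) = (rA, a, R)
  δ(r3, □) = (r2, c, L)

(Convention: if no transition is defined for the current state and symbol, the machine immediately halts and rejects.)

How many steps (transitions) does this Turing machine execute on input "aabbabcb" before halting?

Execution trace:
Initial: [r0]aabbabcb
Step 1: δ(r0, a) = (rA, c, R) → c[rA]abbabcb

The machine reaches the accept state rA and halts.

The machine executed 1 step before halting.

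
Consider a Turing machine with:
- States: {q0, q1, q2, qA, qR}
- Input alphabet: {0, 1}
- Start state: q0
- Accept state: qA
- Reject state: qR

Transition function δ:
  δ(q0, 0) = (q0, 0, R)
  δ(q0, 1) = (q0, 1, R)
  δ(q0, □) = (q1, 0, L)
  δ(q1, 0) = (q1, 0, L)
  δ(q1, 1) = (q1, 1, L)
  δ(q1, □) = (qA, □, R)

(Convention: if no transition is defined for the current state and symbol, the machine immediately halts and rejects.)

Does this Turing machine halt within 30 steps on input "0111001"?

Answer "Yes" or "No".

Execution trace:
Initial: [q0]0111001
Step 1: δ(q0, 0) = (q0, 0, R) → 0[q0]111001
Step 2: δ(q0, 1) = (q0, 1, R) → 01[q0]11001
Step 3: δ(q0, 1) = (q0, 1, R) → 011[q0]1001
Step 4: δ(q0, 1) = (q0, 1, R) → 0111[q0]001
Step 5: δ(q0, 0) = (q0, 0, R) → 01110[q0]01
Step 6: δ(q0, 0) = (q0, 0, R) → 011100[q0]1
Step 7: δ(q0, 1) = (q0, 1, R) → 0111001[q0]□
Step 8: δ(q0, □) = (q1, 0, L) → 011100[q1]10
Step 9: δ(q1, 1) = (q1, 1, L) → 01110[q1]010
Step 10: δ(q1, 0) = (q1, 0, L) → 0111[q1]0010
Step 11: δ(q1, 0) = (q1, 0, L) → 011[q1]10010
Step 12: δ(q1, 1) = (q1, 1, L) → 01[q1]110010
Step 13: δ(q1, 1) = (q1, 1, L) → 0[q1]1110010
Step 14: δ(q1, 1) = (q1, 1, L) → [q1]01110010
Step 15: δ(q1, 0) = (q1, 0, L) → [q1]□01110010
Step 16: δ(q1, □) = (qA, □, R) → □[qA]01110010

The machine reaches the accept state qA and halts.
The machine halted after 16 steps (within the 30-step bound).

Answer: Yes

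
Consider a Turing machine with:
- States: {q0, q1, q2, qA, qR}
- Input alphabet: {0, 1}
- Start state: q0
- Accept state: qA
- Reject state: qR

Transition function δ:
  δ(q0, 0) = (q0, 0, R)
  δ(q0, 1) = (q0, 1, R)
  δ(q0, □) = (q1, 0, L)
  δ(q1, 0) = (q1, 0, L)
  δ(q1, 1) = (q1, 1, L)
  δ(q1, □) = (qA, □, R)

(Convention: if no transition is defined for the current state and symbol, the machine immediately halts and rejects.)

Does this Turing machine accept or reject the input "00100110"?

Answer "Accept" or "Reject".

Execution trace:
Initial: [q0]00100110
Step 1: δ(q0, 0) = (q0, 0, R) → 0[q0]0100110
Step 2: δ(q0, 0) = (q0, 0, R) → 00[q0]100110
Step 3: δ(q0, 1) = (q0, 1, R) → 001[q0]00110
Step 4: δ(q0, 0) = (q0, 0, R) → 0010[q0]0110
Step 5: δ(q0, 0) = (q0, 0, R) → 00100[q0]110
Step 6: δ(q0, 1) = (q0, 1, R) → 001001[q0]10
Step 7: δ(q0, 1) = (q0, 1, R) → 0010011[q0]0
Step 8: δ(q0, 0) = (q0, 0, R) → 00100110[q0]□
Step 9: δ(q0, □) = (q1, 0, L) → 0010011[q1]00
Step 10: δ(q1, 0) = (q1, 0, L) → 001001[q1]100
Step 11: δ(q1, 1) = (q1, 1, L) → 00100[q1]1100
Step 12: δ(q1, 1) = (q1, 1, L) → 0010[q1]01100
Step 13: δ(q1, 0) = (q1, 0, L) → 001[q1]001100
Step 14: δ(q1, 0) = (q1, 0, L) → 00[q1]1001100
Step 15: δ(q1, 1) = (q1, 1, L) → 0[q1]01001100
Step 16: δ(q1, 0) = (q1, 0, L) → [q1]001001100
Step 17: δ(q1, 0) = (q1, 0, L) → [q1]□001001100
Step 18: δ(q1, □) = (qA, □, R) → □[qA]001001100

The machine reaches the accept state qA and halts.

Answer: Accept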